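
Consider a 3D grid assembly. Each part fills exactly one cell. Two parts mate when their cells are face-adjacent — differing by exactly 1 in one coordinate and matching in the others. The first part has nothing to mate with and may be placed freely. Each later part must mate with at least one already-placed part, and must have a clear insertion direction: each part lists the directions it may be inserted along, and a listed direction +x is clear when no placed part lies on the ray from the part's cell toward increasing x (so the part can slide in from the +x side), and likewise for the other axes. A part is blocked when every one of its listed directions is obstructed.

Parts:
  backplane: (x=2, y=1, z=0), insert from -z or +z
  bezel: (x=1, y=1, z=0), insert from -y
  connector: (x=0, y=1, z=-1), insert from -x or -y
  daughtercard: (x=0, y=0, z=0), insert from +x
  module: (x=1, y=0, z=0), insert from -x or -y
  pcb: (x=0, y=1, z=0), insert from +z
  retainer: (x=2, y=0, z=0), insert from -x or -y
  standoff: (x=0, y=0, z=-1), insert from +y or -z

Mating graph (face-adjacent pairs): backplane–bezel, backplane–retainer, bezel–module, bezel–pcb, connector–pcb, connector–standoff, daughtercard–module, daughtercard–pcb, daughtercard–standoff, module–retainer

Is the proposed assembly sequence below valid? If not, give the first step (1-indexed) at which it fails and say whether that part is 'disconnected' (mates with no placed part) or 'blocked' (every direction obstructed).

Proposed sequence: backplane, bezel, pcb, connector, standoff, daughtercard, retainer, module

1. backplane@(2, 1, 0) [-z clear] — {backplane}
2. bezel@(1, 1, 0) [-y clear] — {backplane, bezel}
3. pcb@(0, 1, 0) [+z clear] — {backplane, bezel, pcb}
4. connector@(0, 1, -1) [-x clear] — {backplane, bezel, connector, pcb}
5. standoff@(0, 0, -1) [-z clear] — {backplane, bezel, connector, pcb, standoff}
6. daughtercard@(0, 0, 0) [+x clear] — {backplane, bezel, connector, daughtercard, pcb, standoff}
7. retainer@(2, 0, 0) [-y clear] — {backplane, bezel, connector, daughtercard, pcb, retainer, standoff}
8. module@(1, 0, 0) [-y clear] — {backplane, bezel, connector, daughtercard, module, pcb, retainer, standoff}

Valid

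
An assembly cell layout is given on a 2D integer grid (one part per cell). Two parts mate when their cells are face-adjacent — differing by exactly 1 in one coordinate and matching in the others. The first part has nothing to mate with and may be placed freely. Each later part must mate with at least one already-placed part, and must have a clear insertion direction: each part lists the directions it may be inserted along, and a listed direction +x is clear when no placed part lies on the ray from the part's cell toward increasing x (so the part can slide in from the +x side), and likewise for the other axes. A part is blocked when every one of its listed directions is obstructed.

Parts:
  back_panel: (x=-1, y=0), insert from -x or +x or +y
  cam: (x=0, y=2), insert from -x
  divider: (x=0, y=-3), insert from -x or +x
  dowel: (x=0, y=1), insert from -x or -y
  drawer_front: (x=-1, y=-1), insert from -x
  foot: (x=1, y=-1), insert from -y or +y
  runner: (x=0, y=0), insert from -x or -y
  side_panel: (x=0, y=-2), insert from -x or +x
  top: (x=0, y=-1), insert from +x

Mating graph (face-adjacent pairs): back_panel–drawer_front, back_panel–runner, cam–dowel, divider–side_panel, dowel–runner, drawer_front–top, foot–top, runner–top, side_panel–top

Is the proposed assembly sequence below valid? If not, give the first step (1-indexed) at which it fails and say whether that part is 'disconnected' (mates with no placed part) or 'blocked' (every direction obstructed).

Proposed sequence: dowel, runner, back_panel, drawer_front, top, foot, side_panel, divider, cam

1. dowel@(0, 1) [-x clear] — {dowel}
2. runner@(0, 0) [-x clear] — {dowel, runner}
3. back_panel@(-1, 0) [-x clear] — {back_panel, dowel, runner}
4. drawer_front@(-1, -1) [-x clear] — {back_panel, dowel, drawer_front, runner}
5. top@(0, -1) [+x clear] — {back_panel, dowel, drawer_front, runner, top}
6. foot@(1, -1) [-y clear] — {back_panel, dowel, drawer_front, foot, runner, top}
7. side_panel@(0, -2) [-x clear] — {back_panel, dowel, drawer_front, foot, runner, side_panel, top}
8. divider@(0, -3) [-x clear] — {back_panel, divider, dowel, drawer_front, foot, runner, side_panel, top}
9. cam@(0, 2) [-x clear] — {back_panel, cam, divider, dowel, drawer_front, foot, runner, side_panel, top}

Valid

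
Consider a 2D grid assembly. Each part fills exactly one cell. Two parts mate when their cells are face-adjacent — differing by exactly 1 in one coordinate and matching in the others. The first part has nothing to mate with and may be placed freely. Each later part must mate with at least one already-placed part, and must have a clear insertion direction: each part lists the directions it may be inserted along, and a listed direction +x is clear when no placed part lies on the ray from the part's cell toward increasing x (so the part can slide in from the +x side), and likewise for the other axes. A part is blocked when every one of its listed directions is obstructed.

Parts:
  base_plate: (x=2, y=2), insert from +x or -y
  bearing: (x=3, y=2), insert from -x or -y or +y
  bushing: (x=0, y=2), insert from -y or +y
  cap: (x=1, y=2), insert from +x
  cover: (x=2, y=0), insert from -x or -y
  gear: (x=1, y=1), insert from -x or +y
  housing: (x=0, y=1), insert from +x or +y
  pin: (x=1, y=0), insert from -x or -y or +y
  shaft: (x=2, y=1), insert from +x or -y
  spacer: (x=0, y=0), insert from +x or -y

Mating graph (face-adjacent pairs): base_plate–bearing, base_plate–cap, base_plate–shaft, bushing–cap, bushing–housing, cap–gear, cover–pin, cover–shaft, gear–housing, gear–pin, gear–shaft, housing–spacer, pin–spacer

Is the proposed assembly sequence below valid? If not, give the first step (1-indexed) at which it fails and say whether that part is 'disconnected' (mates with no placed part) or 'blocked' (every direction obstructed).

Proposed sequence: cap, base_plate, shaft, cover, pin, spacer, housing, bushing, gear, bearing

Invalid at step 9 (blocked)

1. cap@(1, 2) [+x clear] — {cap}
2. base_plate@(2, 2) [+x clear] — {base_plate, cap}
3. shaft@(2, 1) [+x clear] — {base_plate, cap, shaft}
4. cover@(2, 0) [-x clear] — {base_plate, cap, cover, shaft}
5. pin@(1, 0) [-x clear] — {base_plate, cap, cover, pin, shaft}
6. spacer@(0, 0) [-y clear] — {base_plate, cap, cover, pin, shaft, spacer}
7. housing@(0, 1) [+y clear] — {base_plate, cap, cover, housing, pin, shaft, spacer}
8. bushing@(0, 2) [+y clear] — {base_plate, bushing, cap, cover, housing, pin, shaft, spacer}
9. gear@(1, 1) — -x/+y all obstructed ⇒ blocked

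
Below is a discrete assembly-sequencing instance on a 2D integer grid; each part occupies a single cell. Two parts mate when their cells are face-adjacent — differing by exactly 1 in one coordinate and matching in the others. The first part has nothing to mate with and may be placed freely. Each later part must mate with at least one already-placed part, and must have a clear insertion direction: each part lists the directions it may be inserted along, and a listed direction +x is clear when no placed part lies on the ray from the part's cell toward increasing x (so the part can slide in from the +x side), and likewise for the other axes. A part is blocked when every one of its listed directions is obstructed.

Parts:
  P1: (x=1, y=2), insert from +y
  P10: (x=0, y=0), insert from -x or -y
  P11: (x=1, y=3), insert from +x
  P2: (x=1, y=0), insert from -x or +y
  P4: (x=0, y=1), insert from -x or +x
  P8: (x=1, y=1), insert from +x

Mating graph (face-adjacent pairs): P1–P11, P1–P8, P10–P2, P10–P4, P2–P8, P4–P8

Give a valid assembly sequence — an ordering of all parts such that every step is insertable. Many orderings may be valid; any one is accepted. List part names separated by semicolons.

1. P10@(0, 0) [-x clear] — {P10}
2. P2@(1, 0) [+y clear] — {P10, P2}
3. P8@(1, 1) [+x clear] — {P10, P2, P8}
4. P4@(0, 1) [-x clear] — {P10, P2, P4, P8}
5. P1@(1, 2) [+y clear] — {P1, P10, P2, P4, P8}
6. P11@(1, 3) [+x clear] — {P1, P10, P11, P2, P4, P8}

P10; P2; P8; P4; P1; P11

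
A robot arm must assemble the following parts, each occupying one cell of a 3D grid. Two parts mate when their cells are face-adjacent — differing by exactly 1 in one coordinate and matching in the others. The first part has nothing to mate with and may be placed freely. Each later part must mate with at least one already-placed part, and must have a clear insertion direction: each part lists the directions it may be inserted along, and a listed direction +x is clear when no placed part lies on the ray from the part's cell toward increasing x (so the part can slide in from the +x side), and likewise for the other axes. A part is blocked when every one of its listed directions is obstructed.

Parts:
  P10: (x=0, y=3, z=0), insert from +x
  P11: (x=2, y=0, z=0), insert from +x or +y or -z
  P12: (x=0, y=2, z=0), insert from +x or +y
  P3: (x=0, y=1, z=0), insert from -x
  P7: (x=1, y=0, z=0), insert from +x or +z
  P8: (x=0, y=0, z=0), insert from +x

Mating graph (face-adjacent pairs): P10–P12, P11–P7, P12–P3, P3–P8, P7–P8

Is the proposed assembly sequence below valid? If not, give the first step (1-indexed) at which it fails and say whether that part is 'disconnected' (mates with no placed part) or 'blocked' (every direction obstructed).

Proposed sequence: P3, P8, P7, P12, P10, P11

1. P3@(0, 1, 0) [-x clear] — {P3}
2. P8@(0, 0, 0) [+x clear] — {P3, P8}
3. P7@(1, 0, 0) [+x clear] — {P3, P7, P8}
4. P12@(0, 2, 0) [+x clear] — {P12, P3, P7, P8}
5. P10@(0, 3, 0) [+x clear] — {P10, P12, P3, P7, P8}
6. P11@(2, 0, 0) [+x clear] — {P10, P11, P12, P3, P7, P8}

Valid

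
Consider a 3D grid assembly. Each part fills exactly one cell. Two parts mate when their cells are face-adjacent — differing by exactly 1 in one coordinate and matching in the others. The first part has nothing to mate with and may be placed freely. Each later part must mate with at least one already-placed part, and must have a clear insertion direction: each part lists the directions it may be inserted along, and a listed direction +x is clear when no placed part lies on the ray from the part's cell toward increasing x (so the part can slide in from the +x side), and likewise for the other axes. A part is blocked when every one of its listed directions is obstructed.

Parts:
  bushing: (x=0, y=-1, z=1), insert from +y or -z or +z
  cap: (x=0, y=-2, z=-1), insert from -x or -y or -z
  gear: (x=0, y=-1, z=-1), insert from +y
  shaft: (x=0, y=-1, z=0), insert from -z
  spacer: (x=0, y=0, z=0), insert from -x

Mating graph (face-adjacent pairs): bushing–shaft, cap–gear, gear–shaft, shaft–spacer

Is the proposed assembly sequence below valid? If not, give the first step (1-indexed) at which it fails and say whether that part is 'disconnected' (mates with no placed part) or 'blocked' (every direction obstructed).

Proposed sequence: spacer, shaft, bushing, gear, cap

1. spacer@(0, 0, 0) [-x clear] — {spacer}
2. shaft@(0, -1, 0) [-z clear] — {shaft, spacer}
3. bushing@(0, -1, 1) [+y clear] — {bushing, shaft, spacer}
4. gear@(0, -1, -1) [+y clear] — {bushing, gear, shaft, spacer}
5. cap@(0, -2, -1) [-x clear] — {bushing, cap, gear, shaft, spacer}

Valid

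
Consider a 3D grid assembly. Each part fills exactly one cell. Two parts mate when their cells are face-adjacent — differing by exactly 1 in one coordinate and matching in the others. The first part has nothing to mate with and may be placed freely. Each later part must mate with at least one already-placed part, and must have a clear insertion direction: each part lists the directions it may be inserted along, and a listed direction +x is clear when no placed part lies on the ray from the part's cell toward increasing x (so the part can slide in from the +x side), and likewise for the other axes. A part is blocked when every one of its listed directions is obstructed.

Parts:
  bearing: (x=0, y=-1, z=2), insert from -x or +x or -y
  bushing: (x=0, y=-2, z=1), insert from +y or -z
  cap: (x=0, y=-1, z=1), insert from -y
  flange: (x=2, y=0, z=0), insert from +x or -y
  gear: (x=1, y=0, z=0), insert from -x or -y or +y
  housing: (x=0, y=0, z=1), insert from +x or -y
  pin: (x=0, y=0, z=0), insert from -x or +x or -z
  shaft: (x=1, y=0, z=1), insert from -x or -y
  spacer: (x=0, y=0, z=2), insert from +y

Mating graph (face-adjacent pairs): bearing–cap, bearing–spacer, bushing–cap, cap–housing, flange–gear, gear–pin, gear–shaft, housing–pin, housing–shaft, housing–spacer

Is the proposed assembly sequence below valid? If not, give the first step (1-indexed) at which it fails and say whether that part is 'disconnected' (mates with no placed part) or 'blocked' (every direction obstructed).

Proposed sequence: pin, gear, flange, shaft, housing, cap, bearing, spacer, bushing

1. pin@(0, 0, 0) [-x clear] — {pin}
2. gear@(1, 0, 0) [-y clear] — {gear, pin}
3. flange@(2, 0, 0) [+x clear] — {flange, gear, pin}
4. shaft@(1, 0, 1) [-x clear] — {flange, gear, pin, shaft}
5. housing@(0, 0, 1) [-y clear] — {flange, gear, housing, pin, shaft}
6. cap@(0, -1, 1) [-y clear] — {cap, flange, gear, housing, pin, shaft}
7. bearing@(0, -1, 2) [-x clear] — {bearing, cap, flange, gear, housing, pin, shaft}
8. spacer@(0, 0, 2) [+y clear] — {bearing, cap, flange, gear, housing, pin, shaft, spacer}
9. bushing@(0, -2, 1) [-z clear] — {bearing, bushing, cap, flange, gear, housing, pin, shaft, spacer}

Valid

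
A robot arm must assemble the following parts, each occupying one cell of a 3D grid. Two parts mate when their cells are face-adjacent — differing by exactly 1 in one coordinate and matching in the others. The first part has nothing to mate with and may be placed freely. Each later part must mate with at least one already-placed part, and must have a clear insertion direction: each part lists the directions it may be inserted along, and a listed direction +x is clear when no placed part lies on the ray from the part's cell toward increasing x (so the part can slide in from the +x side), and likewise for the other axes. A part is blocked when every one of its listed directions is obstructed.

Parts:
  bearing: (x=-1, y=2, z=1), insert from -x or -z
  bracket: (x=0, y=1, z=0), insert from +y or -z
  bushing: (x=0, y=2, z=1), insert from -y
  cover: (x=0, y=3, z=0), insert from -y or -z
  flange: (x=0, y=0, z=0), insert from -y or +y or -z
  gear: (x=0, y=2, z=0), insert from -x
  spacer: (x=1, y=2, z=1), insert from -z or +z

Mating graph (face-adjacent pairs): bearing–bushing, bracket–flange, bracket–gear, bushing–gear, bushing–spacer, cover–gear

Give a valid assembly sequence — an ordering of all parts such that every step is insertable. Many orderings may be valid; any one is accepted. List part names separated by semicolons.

1. bearing@(-1, 2, 1) [-x clear] — {bearing}
2. bushing@(0, 2, 1) [-y clear] — {bearing, bushing}
3. spacer@(1, 2, 1) [-z clear] — {bearing, bushing, spacer}
4. gear@(0, 2, 0) [-x clear] — {bearing, bushing, gear, spacer}
5. cover@(0, 3, 0) [-z clear] — {bearing, bushing, cover, gear, spacer}
6. bracket@(0, 1, 0) [-z clear] — {bearing, bracket, bushing, cover, gear, spacer}
7. flange@(0, 0, 0) [-y clear] — {bearing, bracket, bushing, cover, flange, gear, spacer}

bearing; bushing; spacer; gear; cover; bracket; flange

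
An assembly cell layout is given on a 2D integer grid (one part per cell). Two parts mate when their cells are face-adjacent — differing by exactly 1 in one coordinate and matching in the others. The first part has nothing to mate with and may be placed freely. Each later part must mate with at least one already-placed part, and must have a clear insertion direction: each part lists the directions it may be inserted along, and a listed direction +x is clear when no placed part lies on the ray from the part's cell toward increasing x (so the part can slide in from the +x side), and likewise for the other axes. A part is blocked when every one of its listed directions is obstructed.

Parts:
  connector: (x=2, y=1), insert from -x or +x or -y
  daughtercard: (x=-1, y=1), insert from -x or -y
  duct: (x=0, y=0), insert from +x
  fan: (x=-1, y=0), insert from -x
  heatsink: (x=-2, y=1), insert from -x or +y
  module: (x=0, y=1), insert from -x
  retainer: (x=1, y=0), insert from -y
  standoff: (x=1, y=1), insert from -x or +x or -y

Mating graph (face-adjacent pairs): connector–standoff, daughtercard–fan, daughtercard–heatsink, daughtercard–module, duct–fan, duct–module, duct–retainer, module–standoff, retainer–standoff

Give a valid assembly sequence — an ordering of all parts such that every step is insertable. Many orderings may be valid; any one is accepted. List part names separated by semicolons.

connector; standoff; module; duct; daughtercard; heatsink; retainer; fan

1. connector@(2, 1) [-x clear] — {connector}
2. standoff@(1, 1) [-x clear] — {connector, standoff}
3. module@(0, 1) [-x clear] — {connector, module, standoff}
4. duct@(0, 0) [+x clear] — {connector, duct, module, standoff}
5. daughtercard@(-1, 1) [-x clear] — {connector, daughtercard, duct, module, standoff}
6. heatsink@(-2, 1) [-x clear] — {connector, daughtercard, duct, heatsink, module, standoff}
7. retainer@(1, 0) [-y clear] — {connector, daughtercard, duct, heatsink, module, retainer, standoff}
8. fan@(-1, 0) [-x clear] — {connector, daughtercard, duct, fan, heatsink, module, retainer, standoff}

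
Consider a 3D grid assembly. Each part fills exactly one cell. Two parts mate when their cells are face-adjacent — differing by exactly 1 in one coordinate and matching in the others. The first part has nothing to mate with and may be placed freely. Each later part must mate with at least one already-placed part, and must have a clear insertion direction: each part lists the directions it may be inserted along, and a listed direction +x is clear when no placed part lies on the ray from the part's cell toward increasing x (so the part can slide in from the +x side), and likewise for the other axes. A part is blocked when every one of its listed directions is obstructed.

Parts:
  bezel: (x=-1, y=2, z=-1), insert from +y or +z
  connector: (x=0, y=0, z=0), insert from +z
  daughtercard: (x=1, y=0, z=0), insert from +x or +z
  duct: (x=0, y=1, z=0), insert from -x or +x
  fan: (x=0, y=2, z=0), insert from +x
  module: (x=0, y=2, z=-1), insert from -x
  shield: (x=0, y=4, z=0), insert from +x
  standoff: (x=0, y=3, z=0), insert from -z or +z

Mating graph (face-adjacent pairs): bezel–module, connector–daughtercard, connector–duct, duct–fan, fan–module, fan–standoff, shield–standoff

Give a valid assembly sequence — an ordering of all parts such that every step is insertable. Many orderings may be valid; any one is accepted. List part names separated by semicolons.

1. standoff@(0, 3, 0) [-z clear] — {standoff}
2. shield@(0, 4, 0) [+x clear] — {shield, standoff}
3. fan@(0, 2, 0) [+x clear] — {fan, shield, standoff}
4. duct@(0, 1, 0) [-x clear] — {duct, fan, shield, standoff}
5. module@(0, 2, -1) [-x clear] — {duct, fan, module, shield, standoff}
6. bezel@(-1, 2, -1) [+y clear] — {bezel, duct, fan, module, shield, standoff}
7. connector@(0, 0, 0) [+z clear] — {bezel, connector, duct, fan, module, shield, standoff}
8. daughtercard@(1, 0, 0) [+x clear] — {bezel, connector, daughtercard, duct, fan, module, shield, standoff}

standoff; shield; fan; duct; module; bezel; connector; daughtercard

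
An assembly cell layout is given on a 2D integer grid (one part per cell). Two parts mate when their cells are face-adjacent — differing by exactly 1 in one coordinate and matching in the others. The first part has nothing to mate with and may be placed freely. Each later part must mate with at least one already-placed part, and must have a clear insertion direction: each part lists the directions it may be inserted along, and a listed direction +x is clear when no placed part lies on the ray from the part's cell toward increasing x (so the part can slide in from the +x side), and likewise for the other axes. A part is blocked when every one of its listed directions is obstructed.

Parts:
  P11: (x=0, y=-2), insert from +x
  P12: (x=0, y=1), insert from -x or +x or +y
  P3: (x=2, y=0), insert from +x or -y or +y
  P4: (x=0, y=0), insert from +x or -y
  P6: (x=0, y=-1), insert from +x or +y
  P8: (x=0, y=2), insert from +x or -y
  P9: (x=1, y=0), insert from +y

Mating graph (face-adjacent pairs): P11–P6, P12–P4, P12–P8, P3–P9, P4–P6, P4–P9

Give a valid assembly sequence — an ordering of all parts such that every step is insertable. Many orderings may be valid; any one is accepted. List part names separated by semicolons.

P12; P8; P4; P6; P11; P9; P3

1. P12@(0, 1) [-x clear] — {P12}
2. P8@(0, 2) [+x clear] — {P12, P8}
3. P4@(0, 0) [+x clear] — {P12, P4, P8}
4. P6@(0, -1) [+x clear] — {P12, P4, P6, P8}
5. P11@(0, -2) [+x clear] — {P11, P12, P4, P6, P8}
6. P9@(1, 0) [+y clear] — {P11, P12, P4, P6, P8, P9}
7. P3@(2, 0) [+x clear] — {P11, P12, P3, P4, P6, P8, P9}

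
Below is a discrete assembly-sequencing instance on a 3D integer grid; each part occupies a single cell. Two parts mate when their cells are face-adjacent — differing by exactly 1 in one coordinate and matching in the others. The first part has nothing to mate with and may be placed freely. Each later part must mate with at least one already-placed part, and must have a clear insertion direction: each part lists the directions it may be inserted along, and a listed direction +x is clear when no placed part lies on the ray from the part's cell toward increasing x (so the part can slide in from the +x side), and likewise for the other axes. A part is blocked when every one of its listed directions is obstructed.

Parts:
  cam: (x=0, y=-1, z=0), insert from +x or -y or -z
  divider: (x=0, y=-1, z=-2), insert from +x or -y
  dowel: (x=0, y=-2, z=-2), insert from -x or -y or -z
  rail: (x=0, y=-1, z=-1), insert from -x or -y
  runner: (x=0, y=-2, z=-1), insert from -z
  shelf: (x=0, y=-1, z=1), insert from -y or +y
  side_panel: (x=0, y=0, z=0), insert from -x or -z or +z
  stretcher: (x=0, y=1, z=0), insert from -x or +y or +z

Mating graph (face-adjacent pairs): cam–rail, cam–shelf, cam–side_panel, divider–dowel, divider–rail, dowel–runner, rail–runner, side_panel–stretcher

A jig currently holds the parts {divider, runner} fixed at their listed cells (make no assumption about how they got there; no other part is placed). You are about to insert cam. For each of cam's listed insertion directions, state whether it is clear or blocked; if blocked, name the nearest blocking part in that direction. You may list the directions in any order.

+x: clear; -y: clear; -z: blocked by divider

+x: ray from cam(0, -1, 0) has no placed part ⇒ clear
-y: ray from cam(0, -1, 0) has no placed part ⇒ clear
-z: nearest on ray is divider@(0, -1, -2) ⇒ blocked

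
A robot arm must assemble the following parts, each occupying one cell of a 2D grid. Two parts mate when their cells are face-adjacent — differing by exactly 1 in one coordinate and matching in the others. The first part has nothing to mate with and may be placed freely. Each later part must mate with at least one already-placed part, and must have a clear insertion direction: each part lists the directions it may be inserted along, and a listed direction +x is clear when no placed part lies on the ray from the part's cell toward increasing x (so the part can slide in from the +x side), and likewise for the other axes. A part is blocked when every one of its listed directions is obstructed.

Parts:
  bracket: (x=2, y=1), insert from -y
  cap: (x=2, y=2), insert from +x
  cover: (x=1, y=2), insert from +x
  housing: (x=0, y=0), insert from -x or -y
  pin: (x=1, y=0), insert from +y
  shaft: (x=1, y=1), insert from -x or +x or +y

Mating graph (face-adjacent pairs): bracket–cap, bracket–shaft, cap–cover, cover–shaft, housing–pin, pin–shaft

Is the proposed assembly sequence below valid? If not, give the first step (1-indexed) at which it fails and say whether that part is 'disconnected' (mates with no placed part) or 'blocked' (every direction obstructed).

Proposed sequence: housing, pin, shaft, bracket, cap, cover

Invalid at step 6 (blocked)

1. housing@(0, 0) [-x clear] — {housing}
2. pin@(1, 0) [+y clear] — {housing, pin}
3. shaft@(1, 1) [-x clear] — {housing, pin, shaft}
4. bracket@(2, 1) [-y clear] — {bracket, housing, pin, shaft}
5. cap@(2, 2) [+x clear] — {bracket, cap, housing, pin, shaft}
6. cover@(1, 2) — +x all obstructed ⇒ blocked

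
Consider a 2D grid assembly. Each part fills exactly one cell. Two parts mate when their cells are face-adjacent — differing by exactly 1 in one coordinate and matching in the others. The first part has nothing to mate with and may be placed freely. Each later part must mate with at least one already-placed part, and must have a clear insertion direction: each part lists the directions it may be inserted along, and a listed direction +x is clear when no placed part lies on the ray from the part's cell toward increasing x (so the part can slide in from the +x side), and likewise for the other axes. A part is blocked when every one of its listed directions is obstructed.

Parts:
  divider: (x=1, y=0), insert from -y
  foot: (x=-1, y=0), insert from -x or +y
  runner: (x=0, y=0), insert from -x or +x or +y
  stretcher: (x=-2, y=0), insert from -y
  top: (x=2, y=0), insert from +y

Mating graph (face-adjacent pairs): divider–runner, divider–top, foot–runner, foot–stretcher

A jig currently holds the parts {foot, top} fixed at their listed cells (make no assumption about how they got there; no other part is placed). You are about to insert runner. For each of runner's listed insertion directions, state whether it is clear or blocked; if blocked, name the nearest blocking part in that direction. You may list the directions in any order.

+x: blocked by top; +y: clear; -x: blocked by foot

-x: nearest on ray is foot@(-1, 0) ⇒ blocked
+x: nearest on ray is top@(2, 0) ⇒ blocked
+y: ray from runner(0, 0) has no placed part ⇒ clear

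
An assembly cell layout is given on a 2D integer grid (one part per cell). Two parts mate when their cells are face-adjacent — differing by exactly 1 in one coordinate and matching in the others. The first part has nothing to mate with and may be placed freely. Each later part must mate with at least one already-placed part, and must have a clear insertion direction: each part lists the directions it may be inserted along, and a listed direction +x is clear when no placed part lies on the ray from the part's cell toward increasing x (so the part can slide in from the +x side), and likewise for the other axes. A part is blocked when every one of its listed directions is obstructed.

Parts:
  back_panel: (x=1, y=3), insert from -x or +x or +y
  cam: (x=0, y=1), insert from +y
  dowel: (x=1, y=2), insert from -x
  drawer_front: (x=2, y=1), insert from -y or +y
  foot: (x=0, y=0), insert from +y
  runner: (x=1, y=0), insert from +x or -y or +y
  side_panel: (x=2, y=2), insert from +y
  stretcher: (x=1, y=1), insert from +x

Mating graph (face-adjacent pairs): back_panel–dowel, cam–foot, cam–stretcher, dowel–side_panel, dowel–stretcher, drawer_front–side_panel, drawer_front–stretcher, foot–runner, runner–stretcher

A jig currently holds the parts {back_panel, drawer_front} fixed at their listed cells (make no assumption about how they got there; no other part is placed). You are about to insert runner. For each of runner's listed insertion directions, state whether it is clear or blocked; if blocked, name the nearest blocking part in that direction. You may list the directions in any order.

+x: ray from runner(1, 0) has no placed part ⇒ clear
-y: ray from runner(1, 0) has no placed part ⇒ clear
+y: nearest on ray is back_panel@(1, 3) ⇒ blocked

+x: clear; +y: blocked by back_panel; -y: clear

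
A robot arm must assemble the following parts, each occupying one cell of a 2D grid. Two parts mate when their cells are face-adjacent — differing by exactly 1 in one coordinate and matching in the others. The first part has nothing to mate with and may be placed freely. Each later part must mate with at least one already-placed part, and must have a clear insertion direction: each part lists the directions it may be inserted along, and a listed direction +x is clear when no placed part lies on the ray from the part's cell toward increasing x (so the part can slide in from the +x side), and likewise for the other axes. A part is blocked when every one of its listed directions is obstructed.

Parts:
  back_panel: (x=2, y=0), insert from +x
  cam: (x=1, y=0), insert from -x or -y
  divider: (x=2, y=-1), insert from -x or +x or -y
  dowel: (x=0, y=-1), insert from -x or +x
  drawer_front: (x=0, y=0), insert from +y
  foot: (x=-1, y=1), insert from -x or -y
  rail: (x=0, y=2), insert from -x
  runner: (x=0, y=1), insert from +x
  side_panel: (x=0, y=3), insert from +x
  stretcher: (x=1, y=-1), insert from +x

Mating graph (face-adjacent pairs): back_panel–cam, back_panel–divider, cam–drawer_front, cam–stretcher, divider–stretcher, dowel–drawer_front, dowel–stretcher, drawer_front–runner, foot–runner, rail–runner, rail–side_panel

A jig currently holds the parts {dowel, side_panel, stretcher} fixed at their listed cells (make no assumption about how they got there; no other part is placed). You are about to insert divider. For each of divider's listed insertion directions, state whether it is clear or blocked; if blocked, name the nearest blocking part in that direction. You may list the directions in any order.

+x: clear; -x: blocked by stretcher; -y: clear

-x: nearest on ray is stretcher@(1, -1) ⇒ blocked
+x: ray from divider(2, -1) has no placed part ⇒ clear
-y: ray from divider(2, -1) has no placed part ⇒ clear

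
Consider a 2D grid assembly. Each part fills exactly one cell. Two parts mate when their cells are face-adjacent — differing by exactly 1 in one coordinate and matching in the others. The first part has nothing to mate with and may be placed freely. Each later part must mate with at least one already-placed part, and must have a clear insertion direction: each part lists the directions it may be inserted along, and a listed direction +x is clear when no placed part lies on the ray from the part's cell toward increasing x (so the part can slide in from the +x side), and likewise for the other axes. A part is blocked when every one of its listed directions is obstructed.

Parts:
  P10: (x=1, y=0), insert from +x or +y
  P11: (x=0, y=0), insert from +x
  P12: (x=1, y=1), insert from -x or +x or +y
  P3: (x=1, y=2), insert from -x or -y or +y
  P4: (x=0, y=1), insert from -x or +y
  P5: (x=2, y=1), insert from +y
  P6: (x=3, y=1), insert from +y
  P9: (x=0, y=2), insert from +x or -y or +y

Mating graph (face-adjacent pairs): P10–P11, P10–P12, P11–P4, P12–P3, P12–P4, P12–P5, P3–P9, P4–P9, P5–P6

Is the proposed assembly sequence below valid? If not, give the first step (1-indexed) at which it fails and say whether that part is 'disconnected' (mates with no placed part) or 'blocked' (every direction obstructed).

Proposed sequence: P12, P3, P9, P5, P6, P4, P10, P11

1. P12@(1, 1) [-x clear] — {P12}
2. P3@(1, 2) [-x clear] — {P12, P3}
3. P9@(0, 2) [-y clear] — {P12, P3, P9}
4. P5@(2, 1) [+y clear] — {P12, P3, P5, P9}
5. P6@(3, 1) [+y clear] — {P12, P3, P5, P6, P9}
6. P4@(0, 1) [-x clear] — {P12, P3, P4, P5, P6, P9}
7. P10@(1, 0) [+x clear] — {P10, P12, P3, P4, P5, P6, P9}
8. P11@(0, 0) — +x all obstructed ⇒ blocked

Invalid at step 8 (blocked)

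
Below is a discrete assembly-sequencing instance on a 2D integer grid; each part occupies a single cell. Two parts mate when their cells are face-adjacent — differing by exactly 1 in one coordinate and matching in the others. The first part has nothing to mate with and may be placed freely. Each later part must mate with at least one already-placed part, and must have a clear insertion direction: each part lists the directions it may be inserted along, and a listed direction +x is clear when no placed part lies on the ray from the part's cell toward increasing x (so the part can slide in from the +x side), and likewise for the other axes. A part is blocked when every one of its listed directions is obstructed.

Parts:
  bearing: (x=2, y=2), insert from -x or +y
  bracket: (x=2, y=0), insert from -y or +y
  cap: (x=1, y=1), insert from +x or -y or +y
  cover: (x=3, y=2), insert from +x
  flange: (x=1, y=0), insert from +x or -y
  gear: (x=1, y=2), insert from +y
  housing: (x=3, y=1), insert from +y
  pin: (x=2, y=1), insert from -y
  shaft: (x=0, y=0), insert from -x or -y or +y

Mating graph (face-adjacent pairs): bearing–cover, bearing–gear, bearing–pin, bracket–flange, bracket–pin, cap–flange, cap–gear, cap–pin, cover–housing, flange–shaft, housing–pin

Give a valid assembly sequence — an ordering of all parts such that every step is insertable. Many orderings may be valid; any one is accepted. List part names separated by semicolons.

cap; gear; pin; housing; bracket; cover; bearing; flange; shaft

1. cap@(1, 1) [+x clear] — {cap}
2. gear@(1, 2) [+y clear] — {cap, gear}
3. pin@(2, 1) [-y clear] — {cap, gear, pin}
4. housing@(3, 1) [+y clear] — {cap, gear, housing, pin}
5. bracket@(2, 0) [-y clear] — {bracket, cap, gear, housing, pin}
6. cover@(3, 2) [+x clear] — {bracket, cap, cover, gear, housing, pin}
7. bearing@(2, 2) [+y clear] — {bearing, bracket, cap, cover, gear, housing, pin}
8. flange@(1, 0) [-y clear] — {bearing, bracket, cap, cover, flange, gear, housing, pin}
9. shaft@(0, 0) [-x clear] — {bearing, bracket, cap, cover, flange, gear, housing, pin, shaft}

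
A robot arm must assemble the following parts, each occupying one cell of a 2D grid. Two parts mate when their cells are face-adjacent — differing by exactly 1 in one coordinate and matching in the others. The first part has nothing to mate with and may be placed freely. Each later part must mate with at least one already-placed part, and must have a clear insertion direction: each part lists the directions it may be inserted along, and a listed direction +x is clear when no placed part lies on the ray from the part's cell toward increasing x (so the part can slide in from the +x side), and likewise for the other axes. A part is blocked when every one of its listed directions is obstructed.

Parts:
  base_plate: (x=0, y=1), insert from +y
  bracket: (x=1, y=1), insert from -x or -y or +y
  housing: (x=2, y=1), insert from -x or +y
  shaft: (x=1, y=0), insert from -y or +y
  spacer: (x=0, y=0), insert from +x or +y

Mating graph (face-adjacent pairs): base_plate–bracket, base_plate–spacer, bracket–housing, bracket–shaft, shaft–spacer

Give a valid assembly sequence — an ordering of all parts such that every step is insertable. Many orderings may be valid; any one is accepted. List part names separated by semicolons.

1. spacer@(0, 0) [+x clear] — {spacer}
2. base_plate@(0, 1) [+y clear] — {base_plate, spacer}
3. bracket@(1, 1) [-y clear] — {base_plate, bracket, spacer}
4. housing@(2, 1) [+y clear] — {base_plate, bracket, housing, spacer}
5. shaft@(1, 0) [-y clear] — {base_plate, bracket, housing, shaft, spacer}

spacer; base_plate; bracket; housing; shaft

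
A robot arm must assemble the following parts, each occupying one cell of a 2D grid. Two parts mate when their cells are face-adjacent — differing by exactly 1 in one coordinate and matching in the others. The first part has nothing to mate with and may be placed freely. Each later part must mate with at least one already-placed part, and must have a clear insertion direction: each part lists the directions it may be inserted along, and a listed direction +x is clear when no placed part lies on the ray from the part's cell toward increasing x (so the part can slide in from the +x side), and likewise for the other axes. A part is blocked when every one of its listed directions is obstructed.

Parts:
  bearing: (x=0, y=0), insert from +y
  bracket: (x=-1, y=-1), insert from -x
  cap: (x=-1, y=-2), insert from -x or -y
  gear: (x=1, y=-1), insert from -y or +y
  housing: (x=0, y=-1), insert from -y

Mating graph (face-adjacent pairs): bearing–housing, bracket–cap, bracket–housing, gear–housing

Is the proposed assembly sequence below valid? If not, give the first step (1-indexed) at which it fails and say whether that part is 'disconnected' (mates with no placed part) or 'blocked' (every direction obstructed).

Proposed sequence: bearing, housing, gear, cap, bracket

1. bearing@(0, 0) [+y clear] — {bearing}
2. housing@(0, -1) [-y clear] — {bearing, housing}
3. gear@(1, -1) [-y clear] — {bearing, gear, housing}
4. cap@(-1, -2) — no placed neighbour ⇒ disconnected

Invalid at step 4 (disconnected)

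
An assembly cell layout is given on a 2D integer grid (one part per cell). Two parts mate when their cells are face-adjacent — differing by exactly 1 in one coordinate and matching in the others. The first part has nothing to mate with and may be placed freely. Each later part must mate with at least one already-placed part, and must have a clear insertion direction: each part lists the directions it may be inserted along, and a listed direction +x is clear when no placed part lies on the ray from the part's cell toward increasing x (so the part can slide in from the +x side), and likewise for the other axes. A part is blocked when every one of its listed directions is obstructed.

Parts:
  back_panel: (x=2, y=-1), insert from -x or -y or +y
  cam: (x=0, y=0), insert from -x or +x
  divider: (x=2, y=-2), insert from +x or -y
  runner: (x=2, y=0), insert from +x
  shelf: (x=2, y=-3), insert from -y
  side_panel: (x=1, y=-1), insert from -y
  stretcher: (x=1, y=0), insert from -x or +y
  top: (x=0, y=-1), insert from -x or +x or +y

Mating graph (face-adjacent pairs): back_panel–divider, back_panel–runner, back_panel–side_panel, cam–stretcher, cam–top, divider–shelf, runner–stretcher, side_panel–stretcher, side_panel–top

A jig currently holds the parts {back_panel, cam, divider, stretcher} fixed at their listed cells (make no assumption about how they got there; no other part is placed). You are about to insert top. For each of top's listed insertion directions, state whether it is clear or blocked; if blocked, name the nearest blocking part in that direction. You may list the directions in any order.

+x: blocked by back_panel; +y: blocked by cam; -x: clear

-x: ray from top(0, -1) has no placed part ⇒ clear
+x: nearest on ray is back_panel@(2, -1) ⇒ blocked
+y: nearest on ray is cam@(0, 0) ⇒ blocked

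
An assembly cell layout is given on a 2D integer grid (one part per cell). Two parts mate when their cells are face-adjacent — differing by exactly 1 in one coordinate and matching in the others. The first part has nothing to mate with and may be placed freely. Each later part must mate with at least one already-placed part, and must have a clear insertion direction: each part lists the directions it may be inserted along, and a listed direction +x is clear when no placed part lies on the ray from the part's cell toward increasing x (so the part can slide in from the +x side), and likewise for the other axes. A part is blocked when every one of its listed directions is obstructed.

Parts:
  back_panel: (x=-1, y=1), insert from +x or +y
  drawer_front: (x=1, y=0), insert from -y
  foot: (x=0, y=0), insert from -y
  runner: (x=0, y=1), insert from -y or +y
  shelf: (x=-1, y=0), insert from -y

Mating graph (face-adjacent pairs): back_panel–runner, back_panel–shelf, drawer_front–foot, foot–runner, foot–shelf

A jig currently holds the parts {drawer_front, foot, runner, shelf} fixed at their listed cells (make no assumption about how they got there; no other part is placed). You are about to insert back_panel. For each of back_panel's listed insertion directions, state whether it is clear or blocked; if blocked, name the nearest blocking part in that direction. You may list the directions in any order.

+x: blocked by runner; +y: clear

+x: nearest on ray is runner@(0, 1) ⇒ blocked
+y: ray from back_panel(-1, 1) has no placed part ⇒ clear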